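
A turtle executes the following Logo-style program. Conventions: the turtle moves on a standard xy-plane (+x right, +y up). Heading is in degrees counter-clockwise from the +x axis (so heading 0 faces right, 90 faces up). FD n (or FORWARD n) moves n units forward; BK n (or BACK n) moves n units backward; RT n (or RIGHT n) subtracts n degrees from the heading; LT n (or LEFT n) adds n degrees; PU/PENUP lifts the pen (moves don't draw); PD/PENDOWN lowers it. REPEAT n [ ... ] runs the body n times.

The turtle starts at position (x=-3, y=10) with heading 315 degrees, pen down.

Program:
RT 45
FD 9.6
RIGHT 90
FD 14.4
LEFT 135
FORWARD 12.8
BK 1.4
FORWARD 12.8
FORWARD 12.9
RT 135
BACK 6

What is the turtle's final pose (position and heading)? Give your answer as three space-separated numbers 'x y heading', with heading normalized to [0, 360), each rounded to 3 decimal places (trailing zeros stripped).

Answer: 14.834 -25.834 180

Derivation:
Executing turtle program step by step:
Start: pos=(-3,10), heading=315, pen down
RT 45: heading 315 -> 270
FD 9.6: (-3,10) -> (-3,0.4) [heading=270, draw]
RT 90: heading 270 -> 180
FD 14.4: (-3,0.4) -> (-17.4,0.4) [heading=180, draw]
LT 135: heading 180 -> 315
FD 12.8: (-17.4,0.4) -> (-8.349,-8.651) [heading=315, draw]
BK 1.4: (-8.349,-8.651) -> (-9.339,-7.661) [heading=315, draw]
FD 12.8: (-9.339,-7.661) -> (-0.288,-16.712) [heading=315, draw]
FD 12.9: (-0.288,-16.712) -> (8.834,-25.834) [heading=315, draw]
RT 135: heading 315 -> 180
BK 6: (8.834,-25.834) -> (14.834,-25.834) [heading=180, draw]
Final: pos=(14.834,-25.834), heading=180, 7 segment(s) drawn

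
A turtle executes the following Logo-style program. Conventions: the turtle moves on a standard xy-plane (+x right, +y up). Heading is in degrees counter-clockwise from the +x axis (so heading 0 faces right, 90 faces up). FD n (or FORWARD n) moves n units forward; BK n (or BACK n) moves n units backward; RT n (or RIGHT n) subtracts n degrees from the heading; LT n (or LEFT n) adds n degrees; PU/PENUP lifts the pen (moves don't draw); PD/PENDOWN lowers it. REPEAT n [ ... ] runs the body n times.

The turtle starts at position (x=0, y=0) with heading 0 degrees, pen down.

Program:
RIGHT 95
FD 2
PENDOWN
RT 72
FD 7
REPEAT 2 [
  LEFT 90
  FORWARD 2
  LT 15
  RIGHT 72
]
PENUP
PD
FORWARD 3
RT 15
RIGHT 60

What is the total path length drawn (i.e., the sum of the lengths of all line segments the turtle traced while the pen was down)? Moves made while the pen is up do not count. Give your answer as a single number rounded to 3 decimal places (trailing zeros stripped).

Answer: 16

Derivation:
Executing turtle program step by step:
Start: pos=(0,0), heading=0, pen down
RT 95: heading 0 -> 265
FD 2: (0,0) -> (-0.174,-1.992) [heading=265, draw]
PD: pen down
RT 72: heading 265 -> 193
FD 7: (-0.174,-1.992) -> (-6.995,-3.567) [heading=193, draw]
REPEAT 2 [
  -- iteration 1/2 --
  LT 90: heading 193 -> 283
  FD 2: (-6.995,-3.567) -> (-6.545,-5.516) [heading=283, draw]
  LT 15: heading 283 -> 298
  RT 72: heading 298 -> 226
  -- iteration 2/2 --
  LT 90: heading 226 -> 316
  FD 2: (-6.545,-5.516) -> (-5.106,-6.905) [heading=316, draw]
  LT 15: heading 316 -> 331
  RT 72: heading 331 -> 259
]
PU: pen up
PD: pen down
FD 3: (-5.106,-6.905) -> (-5.679,-9.85) [heading=259, draw]
RT 15: heading 259 -> 244
RT 60: heading 244 -> 184
Final: pos=(-5.679,-9.85), heading=184, 5 segment(s) drawn

Segment lengths:
  seg 1: (0,0) -> (-0.174,-1.992), length = 2
  seg 2: (-0.174,-1.992) -> (-6.995,-3.567), length = 7
  seg 3: (-6.995,-3.567) -> (-6.545,-5.516), length = 2
  seg 4: (-6.545,-5.516) -> (-5.106,-6.905), length = 2
  seg 5: (-5.106,-6.905) -> (-5.679,-9.85), length = 3
Total = 16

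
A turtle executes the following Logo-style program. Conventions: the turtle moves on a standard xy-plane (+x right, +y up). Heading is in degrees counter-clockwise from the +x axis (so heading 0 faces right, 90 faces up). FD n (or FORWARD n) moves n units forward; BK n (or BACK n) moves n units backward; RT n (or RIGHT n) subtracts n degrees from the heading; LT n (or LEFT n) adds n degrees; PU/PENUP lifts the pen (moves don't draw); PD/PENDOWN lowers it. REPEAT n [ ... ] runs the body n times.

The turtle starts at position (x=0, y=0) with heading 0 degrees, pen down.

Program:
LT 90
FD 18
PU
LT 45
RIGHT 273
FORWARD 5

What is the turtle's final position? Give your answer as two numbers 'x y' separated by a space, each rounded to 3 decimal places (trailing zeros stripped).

Executing turtle program step by step:
Start: pos=(0,0), heading=0, pen down
LT 90: heading 0 -> 90
FD 18: (0,0) -> (0,18) [heading=90, draw]
PU: pen up
LT 45: heading 90 -> 135
RT 273: heading 135 -> 222
FD 5: (0,18) -> (-3.716,14.654) [heading=222, move]
Final: pos=(-3.716,14.654), heading=222, 1 segment(s) drawn

Answer: -3.716 14.654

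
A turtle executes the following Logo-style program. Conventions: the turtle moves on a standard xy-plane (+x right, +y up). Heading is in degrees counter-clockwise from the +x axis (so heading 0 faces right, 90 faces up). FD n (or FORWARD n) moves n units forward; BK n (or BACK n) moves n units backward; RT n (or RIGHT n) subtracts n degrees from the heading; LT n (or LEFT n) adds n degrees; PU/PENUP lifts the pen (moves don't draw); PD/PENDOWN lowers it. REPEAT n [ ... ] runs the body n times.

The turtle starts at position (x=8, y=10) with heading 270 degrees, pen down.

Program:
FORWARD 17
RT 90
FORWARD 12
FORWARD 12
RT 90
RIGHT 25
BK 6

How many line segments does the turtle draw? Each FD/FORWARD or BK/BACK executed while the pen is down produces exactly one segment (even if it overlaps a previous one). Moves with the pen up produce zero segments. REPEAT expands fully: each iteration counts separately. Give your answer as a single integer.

Executing turtle program step by step:
Start: pos=(8,10), heading=270, pen down
FD 17: (8,10) -> (8,-7) [heading=270, draw]
RT 90: heading 270 -> 180
FD 12: (8,-7) -> (-4,-7) [heading=180, draw]
FD 12: (-4,-7) -> (-16,-7) [heading=180, draw]
RT 90: heading 180 -> 90
RT 25: heading 90 -> 65
BK 6: (-16,-7) -> (-18.536,-12.438) [heading=65, draw]
Final: pos=(-18.536,-12.438), heading=65, 4 segment(s) drawn
Segments drawn: 4

Answer: 4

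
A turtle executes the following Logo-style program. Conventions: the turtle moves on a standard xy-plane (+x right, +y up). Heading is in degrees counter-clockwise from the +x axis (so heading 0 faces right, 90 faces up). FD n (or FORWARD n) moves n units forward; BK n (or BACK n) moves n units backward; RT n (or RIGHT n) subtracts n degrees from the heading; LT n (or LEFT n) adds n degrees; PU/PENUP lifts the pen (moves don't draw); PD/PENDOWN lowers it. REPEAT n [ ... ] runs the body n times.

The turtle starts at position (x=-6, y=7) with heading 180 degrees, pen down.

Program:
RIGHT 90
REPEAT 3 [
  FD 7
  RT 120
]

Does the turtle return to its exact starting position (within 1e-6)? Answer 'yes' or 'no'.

Executing turtle program step by step:
Start: pos=(-6,7), heading=180, pen down
RT 90: heading 180 -> 90
REPEAT 3 [
  -- iteration 1/3 --
  FD 7: (-6,7) -> (-6,14) [heading=90, draw]
  RT 120: heading 90 -> 330
  -- iteration 2/3 --
  FD 7: (-6,14) -> (0.062,10.5) [heading=330, draw]
  RT 120: heading 330 -> 210
  -- iteration 3/3 --
  FD 7: (0.062,10.5) -> (-6,7) [heading=210, draw]
  RT 120: heading 210 -> 90
]
Final: pos=(-6,7), heading=90, 3 segment(s) drawn

Start position: (-6, 7)
Final position: (-6, 7)
Distance = 0; < 1e-6 -> CLOSED

Answer: yes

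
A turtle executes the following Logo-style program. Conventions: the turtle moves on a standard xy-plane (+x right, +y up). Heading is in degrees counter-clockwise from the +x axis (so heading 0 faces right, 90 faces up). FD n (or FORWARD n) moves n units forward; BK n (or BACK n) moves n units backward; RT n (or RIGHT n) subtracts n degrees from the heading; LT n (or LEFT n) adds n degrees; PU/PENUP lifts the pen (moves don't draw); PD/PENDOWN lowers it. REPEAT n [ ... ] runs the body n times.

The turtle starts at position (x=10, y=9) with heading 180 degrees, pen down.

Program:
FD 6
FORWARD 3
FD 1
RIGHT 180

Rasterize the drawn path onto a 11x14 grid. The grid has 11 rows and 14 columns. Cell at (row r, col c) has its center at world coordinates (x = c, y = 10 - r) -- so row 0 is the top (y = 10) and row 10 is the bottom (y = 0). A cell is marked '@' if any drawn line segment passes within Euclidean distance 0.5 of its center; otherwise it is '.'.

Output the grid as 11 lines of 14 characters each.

Segment 0: (10,9) -> (4,9)
Segment 1: (4,9) -> (1,9)
Segment 2: (1,9) -> (0,9)

Answer: ..............
@@@@@@@@@@@...
..............
..............
..............
..............
..............
..............
..............
..............
..............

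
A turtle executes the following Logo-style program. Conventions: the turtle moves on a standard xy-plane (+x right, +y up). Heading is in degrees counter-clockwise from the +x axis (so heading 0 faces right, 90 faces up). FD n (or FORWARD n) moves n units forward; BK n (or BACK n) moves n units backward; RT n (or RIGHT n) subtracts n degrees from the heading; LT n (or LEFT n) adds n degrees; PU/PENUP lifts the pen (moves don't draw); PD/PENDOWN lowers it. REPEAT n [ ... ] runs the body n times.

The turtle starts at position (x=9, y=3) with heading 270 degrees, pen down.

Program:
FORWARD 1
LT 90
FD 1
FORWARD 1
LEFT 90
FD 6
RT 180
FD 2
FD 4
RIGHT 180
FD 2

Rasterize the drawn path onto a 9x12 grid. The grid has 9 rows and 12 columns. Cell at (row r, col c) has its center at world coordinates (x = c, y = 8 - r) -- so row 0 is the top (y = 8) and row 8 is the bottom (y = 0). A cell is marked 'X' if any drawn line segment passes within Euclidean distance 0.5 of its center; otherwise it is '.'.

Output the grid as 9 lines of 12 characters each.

Segment 0: (9,3) -> (9,2)
Segment 1: (9,2) -> (10,2)
Segment 2: (10,2) -> (11,2)
Segment 3: (11,2) -> (11,8)
Segment 4: (11,8) -> (11,6)
Segment 5: (11,6) -> (11,2)
Segment 6: (11,2) -> (11,4)

Answer: ...........X
...........X
...........X
...........X
...........X
.........X.X
.........XXX
............
............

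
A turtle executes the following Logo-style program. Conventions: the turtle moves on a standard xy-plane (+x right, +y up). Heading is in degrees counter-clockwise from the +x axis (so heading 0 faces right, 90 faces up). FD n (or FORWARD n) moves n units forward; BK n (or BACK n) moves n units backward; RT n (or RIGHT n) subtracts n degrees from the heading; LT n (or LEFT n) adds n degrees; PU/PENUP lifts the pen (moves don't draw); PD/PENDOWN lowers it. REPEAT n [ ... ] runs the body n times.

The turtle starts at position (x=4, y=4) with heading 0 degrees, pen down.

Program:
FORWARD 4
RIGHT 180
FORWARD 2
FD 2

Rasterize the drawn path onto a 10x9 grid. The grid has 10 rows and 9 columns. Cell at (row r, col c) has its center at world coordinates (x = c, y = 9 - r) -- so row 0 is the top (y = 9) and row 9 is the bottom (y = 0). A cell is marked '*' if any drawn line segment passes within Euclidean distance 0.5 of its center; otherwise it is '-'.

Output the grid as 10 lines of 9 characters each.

Answer: ---------
---------
---------
---------
---------
----*****
---------
---------
---------
---------

Derivation:
Segment 0: (4,4) -> (8,4)
Segment 1: (8,4) -> (6,4)
Segment 2: (6,4) -> (4,4)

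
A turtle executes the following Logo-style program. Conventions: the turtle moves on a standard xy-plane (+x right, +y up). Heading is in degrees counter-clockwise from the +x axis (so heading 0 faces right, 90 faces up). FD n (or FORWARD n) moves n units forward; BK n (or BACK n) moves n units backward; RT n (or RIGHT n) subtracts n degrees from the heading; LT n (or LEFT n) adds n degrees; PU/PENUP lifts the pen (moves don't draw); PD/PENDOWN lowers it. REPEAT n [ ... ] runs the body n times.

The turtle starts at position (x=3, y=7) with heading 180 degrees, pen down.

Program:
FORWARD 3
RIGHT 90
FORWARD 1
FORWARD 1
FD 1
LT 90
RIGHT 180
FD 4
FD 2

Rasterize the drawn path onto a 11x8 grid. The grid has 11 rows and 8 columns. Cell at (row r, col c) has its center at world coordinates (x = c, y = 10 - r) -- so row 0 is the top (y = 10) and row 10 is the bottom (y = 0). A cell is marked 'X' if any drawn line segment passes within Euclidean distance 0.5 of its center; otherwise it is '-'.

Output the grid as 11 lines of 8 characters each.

Segment 0: (3,7) -> (0,7)
Segment 1: (0,7) -> (0,8)
Segment 2: (0,8) -> (0,9)
Segment 3: (0,9) -> (0,10)
Segment 4: (0,10) -> (4,10)
Segment 5: (4,10) -> (6,10)

Answer: XXXXXXX-
X-------
X-------
XXXX----
--------
--------
--------
--------
--------
--------
--------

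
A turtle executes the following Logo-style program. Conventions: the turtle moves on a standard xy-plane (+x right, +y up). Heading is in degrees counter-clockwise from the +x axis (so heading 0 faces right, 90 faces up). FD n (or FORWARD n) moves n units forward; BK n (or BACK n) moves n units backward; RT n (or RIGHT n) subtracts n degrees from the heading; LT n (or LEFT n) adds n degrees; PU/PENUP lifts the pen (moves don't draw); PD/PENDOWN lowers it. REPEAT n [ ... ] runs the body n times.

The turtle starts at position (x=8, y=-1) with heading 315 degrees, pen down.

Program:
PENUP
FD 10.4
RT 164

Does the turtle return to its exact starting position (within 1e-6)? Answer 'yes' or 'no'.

Answer: no

Derivation:
Executing turtle program step by step:
Start: pos=(8,-1), heading=315, pen down
PU: pen up
FD 10.4: (8,-1) -> (15.354,-8.354) [heading=315, move]
RT 164: heading 315 -> 151
Final: pos=(15.354,-8.354), heading=151, 0 segment(s) drawn

Start position: (8, -1)
Final position: (15.354, -8.354)
Distance = 10.4; >= 1e-6 -> NOT closed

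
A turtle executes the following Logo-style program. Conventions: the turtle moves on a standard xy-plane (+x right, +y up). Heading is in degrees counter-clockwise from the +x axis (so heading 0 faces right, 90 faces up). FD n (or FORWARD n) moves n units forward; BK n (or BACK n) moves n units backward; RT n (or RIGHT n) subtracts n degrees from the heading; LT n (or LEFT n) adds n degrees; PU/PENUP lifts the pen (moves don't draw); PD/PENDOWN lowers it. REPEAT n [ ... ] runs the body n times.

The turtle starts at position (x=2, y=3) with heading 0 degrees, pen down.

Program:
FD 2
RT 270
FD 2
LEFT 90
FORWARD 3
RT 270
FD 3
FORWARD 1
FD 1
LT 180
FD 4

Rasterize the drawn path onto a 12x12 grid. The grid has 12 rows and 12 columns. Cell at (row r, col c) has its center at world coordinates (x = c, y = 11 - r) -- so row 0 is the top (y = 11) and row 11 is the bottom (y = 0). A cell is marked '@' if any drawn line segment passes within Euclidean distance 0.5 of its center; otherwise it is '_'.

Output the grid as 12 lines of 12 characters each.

Answer: ____________
____________
____________
____________
____________
____________
_@@@@_______
_@__@_______
_@@@@_______
_@__________
_@__________
_@__________

Derivation:
Segment 0: (2,3) -> (4,3)
Segment 1: (4,3) -> (4,5)
Segment 2: (4,5) -> (1,5)
Segment 3: (1,5) -> (1,2)
Segment 4: (1,2) -> (1,1)
Segment 5: (1,1) -> (1,0)
Segment 6: (1,0) -> (1,4)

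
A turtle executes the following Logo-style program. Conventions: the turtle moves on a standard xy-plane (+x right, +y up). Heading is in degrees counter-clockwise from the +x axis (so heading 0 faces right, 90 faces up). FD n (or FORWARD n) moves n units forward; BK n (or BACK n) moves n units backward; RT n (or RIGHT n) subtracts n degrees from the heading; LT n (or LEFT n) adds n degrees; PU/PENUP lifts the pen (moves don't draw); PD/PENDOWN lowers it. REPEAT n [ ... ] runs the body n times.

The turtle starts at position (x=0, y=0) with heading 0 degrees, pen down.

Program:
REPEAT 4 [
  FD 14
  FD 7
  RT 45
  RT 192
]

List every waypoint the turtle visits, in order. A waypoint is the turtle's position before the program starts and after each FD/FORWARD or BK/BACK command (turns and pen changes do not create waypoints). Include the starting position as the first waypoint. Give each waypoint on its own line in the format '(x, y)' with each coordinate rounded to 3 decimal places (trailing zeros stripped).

Answer: (0, 0)
(14, 0)
(21, 0)
(13.375, 11.741)
(9.563, 17.612)
(3.868, 4.822)
(1.021, -1.572)
(14.849, 0.618)
(21.763, 1.713)

Derivation:
Executing turtle program step by step:
Start: pos=(0,0), heading=0, pen down
REPEAT 4 [
  -- iteration 1/4 --
  FD 14: (0,0) -> (14,0) [heading=0, draw]
  FD 7: (14,0) -> (21,0) [heading=0, draw]
  RT 45: heading 0 -> 315
  RT 192: heading 315 -> 123
  -- iteration 2/4 --
  FD 14: (21,0) -> (13.375,11.741) [heading=123, draw]
  FD 7: (13.375,11.741) -> (9.563,17.612) [heading=123, draw]
  RT 45: heading 123 -> 78
  RT 192: heading 78 -> 246
  -- iteration 3/4 --
  FD 14: (9.563,17.612) -> (3.868,4.822) [heading=246, draw]
  FD 7: (3.868,4.822) -> (1.021,-1.572) [heading=246, draw]
  RT 45: heading 246 -> 201
  RT 192: heading 201 -> 9
  -- iteration 4/4 --
  FD 14: (1.021,-1.572) -> (14.849,0.618) [heading=9, draw]
  FD 7: (14.849,0.618) -> (21.763,1.713) [heading=9, draw]
  RT 45: heading 9 -> 324
  RT 192: heading 324 -> 132
]
Final: pos=(21.763,1.713), heading=132, 8 segment(s) drawn
Waypoints (9 total):
(0, 0)
(14, 0)
(21, 0)
(13.375, 11.741)
(9.563, 17.612)
(3.868, 4.822)
(1.021, -1.572)
(14.849, 0.618)
(21.763, 1.713)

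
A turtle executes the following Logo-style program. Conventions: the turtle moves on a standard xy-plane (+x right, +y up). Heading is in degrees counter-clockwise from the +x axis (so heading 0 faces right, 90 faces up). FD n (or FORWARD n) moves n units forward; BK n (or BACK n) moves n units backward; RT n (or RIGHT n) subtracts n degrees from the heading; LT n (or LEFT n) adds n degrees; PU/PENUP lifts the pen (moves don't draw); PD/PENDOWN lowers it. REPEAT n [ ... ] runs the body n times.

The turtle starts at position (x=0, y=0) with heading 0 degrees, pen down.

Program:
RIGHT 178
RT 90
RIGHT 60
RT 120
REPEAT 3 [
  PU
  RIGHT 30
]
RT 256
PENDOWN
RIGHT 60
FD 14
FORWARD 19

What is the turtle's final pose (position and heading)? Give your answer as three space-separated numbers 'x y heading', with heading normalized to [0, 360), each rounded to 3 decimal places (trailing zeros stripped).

Answer: -22.924 -23.738 226

Derivation:
Executing turtle program step by step:
Start: pos=(0,0), heading=0, pen down
RT 178: heading 0 -> 182
RT 90: heading 182 -> 92
RT 60: heading 92 -> 32
RT 120: heading 32 -> 272
REPEAT 3 [
  -- iteration 1/3 --
  PU: pen up
  RT 30: heading 272 -> 242
  -- iteration 2/3 --
  PU: pen up
  RT 30: heading 242 -> 212
  -- iteration 3/3 --
  PU: pen up
  RT 30: heading 212 -> 182
]
RT 256: heading 182 -> 286
PD: pen down
RT 60: heading 286 -> 226
FD 14: (0,0) -> (-9.725,-10.071) [heading=226, draw]
FD 19: (-9.725,-10.071) -> (-22.924,-23.738) [heading=226, draw]
Final: pos=(-22.924,-23.738), heading=226, 2 segment(s) drawn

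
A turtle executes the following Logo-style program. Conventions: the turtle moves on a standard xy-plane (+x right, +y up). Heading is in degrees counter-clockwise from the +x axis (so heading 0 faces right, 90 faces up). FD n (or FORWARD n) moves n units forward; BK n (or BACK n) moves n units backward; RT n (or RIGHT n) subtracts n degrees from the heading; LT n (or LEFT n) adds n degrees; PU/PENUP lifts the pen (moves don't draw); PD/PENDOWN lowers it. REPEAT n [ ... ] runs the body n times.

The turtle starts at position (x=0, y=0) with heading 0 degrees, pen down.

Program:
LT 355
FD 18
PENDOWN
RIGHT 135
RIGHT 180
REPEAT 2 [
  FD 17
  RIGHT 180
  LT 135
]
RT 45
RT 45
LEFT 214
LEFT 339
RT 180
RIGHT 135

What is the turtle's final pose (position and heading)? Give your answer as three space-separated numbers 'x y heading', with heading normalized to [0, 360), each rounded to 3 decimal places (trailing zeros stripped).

Executing turtle program step by step:
Start: pos=(0,0), heading=0, pen down
LT 355: heading 0 -> 355
FD 18: (0,0) -> (17.932,-1.569) [heading=355, draw]
PD: pen down
RT 135: heading 355 -> 220
RT 180: heading 220 -> 40
REPEAT 2 [
  -- iteration 1/2 --
  FD 17: (17.932,-1.569) -> (30.954,9.359) [heading=40, draw]
  RT 180: heading 40 -> 220
  LT 135: heading 220 -> 355
  -- iteration 2/2 --
  FD 17: (30.954,9.359) -> (47.89,7.877) [heading=355, draw]
  RT 180: heading 355 -> 175
  LT 135: heading 175 -> 310
]
RT 45: heading 310 -> 265
RT 45: heading 265 -> 220
LT 214: heading 220 -> 74
LT 339: heading 74 -> 53
RT 180: heading 53 -> 233
RT 135: heading 233 -> 98
Final: pos=(47.89,7.877), heading=98, 3 segment(s) drawn

Answer: 47.89 7.877 98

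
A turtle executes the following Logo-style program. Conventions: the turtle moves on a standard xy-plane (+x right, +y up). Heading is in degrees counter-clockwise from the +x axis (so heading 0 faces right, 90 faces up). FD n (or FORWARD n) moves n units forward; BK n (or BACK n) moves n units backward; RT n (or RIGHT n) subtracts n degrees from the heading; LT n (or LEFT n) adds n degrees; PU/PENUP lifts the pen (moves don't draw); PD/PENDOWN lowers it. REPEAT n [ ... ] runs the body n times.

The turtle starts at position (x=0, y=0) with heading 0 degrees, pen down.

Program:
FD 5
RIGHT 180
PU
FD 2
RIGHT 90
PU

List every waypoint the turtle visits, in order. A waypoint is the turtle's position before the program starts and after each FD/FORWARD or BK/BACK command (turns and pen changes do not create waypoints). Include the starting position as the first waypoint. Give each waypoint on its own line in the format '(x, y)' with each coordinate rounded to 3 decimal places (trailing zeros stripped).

Executing turtle program step by step:
Start: pos=(0,0), heading=0, pen down
FD 5: (0,0) -> (5,0) [heading=0, draw]
RT 180: heading 0 -> 180
PU: pen up
FD 2: (5,0) -> (3,0) [heading=180, move]
RT 90: heading 180 -> 90
PU: pen up
Final: pos=(3,0), heading=90, 1 segment(s) drawn
Waypoints (3 total):
(0, 0)
(5, 0)
(3, 0)

Answer: (0, 0)
(5, 0)
(3, 0)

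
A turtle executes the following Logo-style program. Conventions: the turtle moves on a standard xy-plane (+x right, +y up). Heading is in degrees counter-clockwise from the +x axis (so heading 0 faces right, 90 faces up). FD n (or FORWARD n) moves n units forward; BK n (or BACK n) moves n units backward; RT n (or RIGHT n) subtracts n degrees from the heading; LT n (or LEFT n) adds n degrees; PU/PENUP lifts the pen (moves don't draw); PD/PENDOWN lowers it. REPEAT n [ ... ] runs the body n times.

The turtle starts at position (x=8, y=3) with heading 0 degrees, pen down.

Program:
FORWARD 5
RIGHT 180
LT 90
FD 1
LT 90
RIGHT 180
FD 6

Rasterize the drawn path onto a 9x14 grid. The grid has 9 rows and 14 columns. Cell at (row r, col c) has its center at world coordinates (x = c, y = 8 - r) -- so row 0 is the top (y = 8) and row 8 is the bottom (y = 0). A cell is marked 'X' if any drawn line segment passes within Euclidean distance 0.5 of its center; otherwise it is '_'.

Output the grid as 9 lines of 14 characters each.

Segment 0: (8,3) -> (13,3)
Segment 1: (13,3) -> (13,2)
Segment 2: (13,2) -> (7,2)

Answer: ______________
______________
______________
______________
______________
________XXXXXX
_______XXXXXXX
______________
______________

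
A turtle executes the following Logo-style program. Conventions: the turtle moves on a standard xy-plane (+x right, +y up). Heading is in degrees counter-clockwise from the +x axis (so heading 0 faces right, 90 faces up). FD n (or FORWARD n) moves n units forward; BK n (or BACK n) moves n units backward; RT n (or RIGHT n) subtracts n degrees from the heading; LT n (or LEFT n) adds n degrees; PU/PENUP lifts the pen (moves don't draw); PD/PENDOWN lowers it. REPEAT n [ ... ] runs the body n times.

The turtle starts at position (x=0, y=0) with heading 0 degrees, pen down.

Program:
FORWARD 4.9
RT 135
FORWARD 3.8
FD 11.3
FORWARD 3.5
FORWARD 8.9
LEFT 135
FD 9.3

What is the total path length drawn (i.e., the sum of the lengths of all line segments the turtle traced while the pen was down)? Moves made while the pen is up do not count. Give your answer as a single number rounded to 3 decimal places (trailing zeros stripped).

Answer: 41.7

Derivation:
Executing turtle program step by step:
Start: pos=(0,0), heading=0, pen down
FD 4.9: (0,0) -> (4.9,0) [heading=0, draw]
RT 135: heading 0 -> 225
FD 3.8: (4.9,0) -> (2.213,-2.687) [heading=225, draw]
FD 11.3: (2.213,-2.687) -> (-5.777,-10.677) [heading=225, draw]
FD 3.5: (-5.777,-10.677) -> (-8.252,-13.152) [heading=225, draw]
FD 8.9: (-8.252,-13.152) -> (-14.545,-19.445) [heading=225, draw]
LT 135: heading 225 -> 0
FD 9.3: (-14.545,-19.445) -> (-5.245,-19.445) [heading=0, draw]
Final: pos=(-5.245,-19.445), heading=0, 6 segment(s) drawn

Segment lengths:
  seg 1: (0,0) -> (4.9,0), length = 4.9
  seg 2: (4.9,0) -> (2.213,-2.687), length = 3.8
  seg 3: (2.213,-2.687) -> (-5.777,-10.677), length = 11.3
  seg 4: (-5.777,-10.677) -> (-8.252,-13.152), length = 3.5
  seg 5: (-8.252,-13.152) -> (-14.545,-19.445), length = 8.9
  seg 6: (-14.545,-19.445) -> (-5.245,-19.445), length = 9.3
Total = 41.7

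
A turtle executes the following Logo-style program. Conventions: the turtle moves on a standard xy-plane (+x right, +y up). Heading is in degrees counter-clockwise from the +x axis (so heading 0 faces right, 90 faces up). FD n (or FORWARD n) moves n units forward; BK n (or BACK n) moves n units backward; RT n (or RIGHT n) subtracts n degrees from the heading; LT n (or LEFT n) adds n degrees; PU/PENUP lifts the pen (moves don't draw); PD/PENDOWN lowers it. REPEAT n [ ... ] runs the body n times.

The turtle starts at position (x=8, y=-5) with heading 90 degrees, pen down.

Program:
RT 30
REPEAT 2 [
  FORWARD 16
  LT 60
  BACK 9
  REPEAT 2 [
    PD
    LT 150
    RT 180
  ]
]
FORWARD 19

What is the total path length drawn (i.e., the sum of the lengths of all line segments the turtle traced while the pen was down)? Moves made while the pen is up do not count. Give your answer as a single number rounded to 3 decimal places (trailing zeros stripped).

Executing turtle program step by step:
Start: pos=(8,-5), heading=90, pen down
RT 30: heading 90 -> 60
REPEAT 2 [
  -- iteration 1/2 --
  FD 16: (8,-5) -> (16,8.856) [heading=60, draw]
  LT 60: heading 60 -> 120
  BK 9: (16,8.856) -> (20.5,1.062) [heading=120, draw]
  REPEAT 2 [
    -- iteration 1/2 --
    PD: pen down
    LT 150: heading 120 -> 270
    RT 180: heading 270 -> 90
    -- iteration 2/2 --
    PD: pen down
    LT 150: heading 90 -> 240
    RT 180: heading 240 -> 60
  ]
  -- iteration 2/2 --
  FD 16: (20.5,1.062) -> (28.5,14.919) [heading=60, draw]
  LT 60: heading 60 -> 120
  BK 9: (28.5,14.919) -> (33,7.124) [heading=120, draw]
  REPEAT 2 [
    -- iteration 1/2 --
    PD: pen down
    LT 150: heading 120 -> 270
    RT 180: heading 270 -> 90
    -- iteration 2/2 --
    PD: pen down
    LT 150: heading 90 -> 240
    RT 180: heading 240 -> 60
  ]
]
FD 19: (33,7.124) -> (42.5,23.579) [heading=60, draw]
Final: pos=(42.5,23.579), heading=60, 5 segment(s) drawn

Segment lengths:
  seg 1: (8,-5) -> (16,8.856), length = 16
  seg 2: (16,8.856) -> (20.5,1.062), length = 9
  seg 3: (20.5,1.062) -> (28.5,14.919), length = 16
  seg 4: (28.5,14.919) -> (33,7.124), length = 9
  seg 5: (33,7.124) -> (42.5,23.579), length = 19
Total = 69

Answer: 69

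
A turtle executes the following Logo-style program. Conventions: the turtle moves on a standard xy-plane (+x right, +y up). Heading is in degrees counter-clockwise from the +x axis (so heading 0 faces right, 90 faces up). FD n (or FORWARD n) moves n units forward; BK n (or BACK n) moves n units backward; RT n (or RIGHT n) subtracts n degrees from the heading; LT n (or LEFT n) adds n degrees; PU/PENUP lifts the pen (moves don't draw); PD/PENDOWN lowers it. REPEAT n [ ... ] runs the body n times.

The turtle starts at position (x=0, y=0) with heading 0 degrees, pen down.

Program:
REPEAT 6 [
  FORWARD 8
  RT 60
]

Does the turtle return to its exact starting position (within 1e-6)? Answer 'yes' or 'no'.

Executing turtle program step by step:
Start: pos=(0,0), heading=0, pen down
REPEAT 6 [
  -- iteration 1/6 --
  FD 8: (0,0) -> (8,0) [heading=0, draw]
  RT 60: heading 0 -> 300
  -- iteration 2/6 --
  FD 8: (8,0) -> (12,-6.928) [heading=300, draw]
  RT 60: heading 300 -> 240
  -- iteration 3/6 --
  FD 8: (12,-6.928) -> (8,-13.856) [heading=240, draw]
  RT 60: heading 240 -> 180
  -- iteration 4/6 --
  FD 8: (8,-13.856) -> (0,-13.856) [heading=180, draw]
  RT 60: heading 180 -> 120
  -- iteration 5/6 --
  FD 8: (0,-13.856) -> (-4,-6.928) [heading=120, draw]
  RT 60: heading 120 -> 60
  -- iteration 6/6 --
  FD 8: (-4,-6.928) -> (0,0) [heading=60, draw]
  RT 60: heading 60 -> 0
]
Final: pos=(0,0), heading=0, 6 segment(s) drawn

Start position: (0, 0)
Final position: (0, 0)
Distance = 0; < 1e-6 -> CLOSED

Answer: yes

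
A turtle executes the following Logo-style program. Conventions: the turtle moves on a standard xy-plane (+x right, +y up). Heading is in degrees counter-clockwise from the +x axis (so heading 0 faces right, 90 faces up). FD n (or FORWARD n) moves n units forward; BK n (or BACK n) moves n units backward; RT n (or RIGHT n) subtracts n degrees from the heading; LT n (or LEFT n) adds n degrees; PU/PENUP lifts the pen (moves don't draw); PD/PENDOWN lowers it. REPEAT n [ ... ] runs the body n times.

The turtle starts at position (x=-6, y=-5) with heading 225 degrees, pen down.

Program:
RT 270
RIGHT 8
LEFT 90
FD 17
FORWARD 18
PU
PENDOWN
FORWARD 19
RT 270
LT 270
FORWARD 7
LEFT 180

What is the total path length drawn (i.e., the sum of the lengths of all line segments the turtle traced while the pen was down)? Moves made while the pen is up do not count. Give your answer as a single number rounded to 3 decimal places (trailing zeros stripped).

Executing turtle program step by step:
Start: pos=(-6,-5), heading=225, pen down
RT 270: heading 225 -> 315
RT 8: heading 315 -> 307
LT 90: heading 307 -> 37
FD 17: (-6,-5) -> (7.577,5.231) [heading=37, draw]
FD 18: (7.577,5.231) -> (21.952,16.064) [heading=37, draw]
PU: pen up
PD: pen down
FD 19: (21.952,16.064) -> (37.126,27.498) [heading=37, draw]
RT 270: heading 37 -> 127
LT 270: heading 127 -> 37
FD 7: (37.126,27.498) -> (42.717,31.711) [heading=37, draw]
LT 180: heading 37 -> 217
Final: pos=(42.717,31.711), heading=217, 4 segment(s) drawn

Segment lengths:
  seg 1: (-6,-5) -> (7.577,5.231), length = 17
  seg 2: (7.577,5.231) -> (21.952,16.064), length = 18
  seg 3: (21.952,16.064) -> (37.126,27.498), length = 19
  seg 4: (37.126,27.498) -> (42.717,31.711), length = 7
Total = 61

Answer: 61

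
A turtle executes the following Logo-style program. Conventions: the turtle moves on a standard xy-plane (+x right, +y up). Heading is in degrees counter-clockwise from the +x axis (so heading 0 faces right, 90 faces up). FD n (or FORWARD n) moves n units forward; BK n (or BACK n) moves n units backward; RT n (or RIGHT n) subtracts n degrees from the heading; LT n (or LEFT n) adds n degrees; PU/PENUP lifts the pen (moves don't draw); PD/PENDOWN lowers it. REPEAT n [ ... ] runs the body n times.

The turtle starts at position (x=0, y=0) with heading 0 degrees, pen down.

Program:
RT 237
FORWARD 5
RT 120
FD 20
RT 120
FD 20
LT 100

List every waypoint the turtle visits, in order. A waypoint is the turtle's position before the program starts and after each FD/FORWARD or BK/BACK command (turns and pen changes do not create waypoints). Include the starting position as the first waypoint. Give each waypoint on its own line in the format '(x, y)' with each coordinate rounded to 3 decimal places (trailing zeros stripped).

Executing turtle program step by step:
Start: pos=(0,0), heading=0, pen down
RT 237: heading 0 -> 123
FD 5: (0,0) -> (-2.723,4.193) [heading=123, draw]
RT 120: heading 123 -> 3
FD 20: (-2.723,4.193) -> (17.249,5.24) [heading=3, draw]
RT 120: heading 3 -> 243
FD 20: (17.249,5.24) -> (8.17,-12.58) [heading=243, draw]
LT 100: heading 243 -> 343
Final: pos=(8.17,-12.58), heading=343, 3 segment(s) drawn
Waypoints (4 total):
(0, 0)
(-2.723, 4.193)
(17.249, 5.24)
(8.17, -12.58)

Answer: (0, 0)
(-2.723, 4.193)
(17.249, 5.24)
(8.17, -12.58)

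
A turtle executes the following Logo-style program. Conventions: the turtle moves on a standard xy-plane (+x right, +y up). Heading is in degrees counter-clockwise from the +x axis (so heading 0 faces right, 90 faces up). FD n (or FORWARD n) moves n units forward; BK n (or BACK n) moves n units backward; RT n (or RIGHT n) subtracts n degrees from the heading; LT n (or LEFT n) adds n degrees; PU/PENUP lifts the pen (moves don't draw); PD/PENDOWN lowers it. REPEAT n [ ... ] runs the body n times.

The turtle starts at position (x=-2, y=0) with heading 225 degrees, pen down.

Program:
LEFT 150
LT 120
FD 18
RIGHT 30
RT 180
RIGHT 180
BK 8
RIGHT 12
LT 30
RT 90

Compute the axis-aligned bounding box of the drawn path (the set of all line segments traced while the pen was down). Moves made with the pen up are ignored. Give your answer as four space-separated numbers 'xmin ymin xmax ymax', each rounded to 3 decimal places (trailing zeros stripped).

Answer: -14.728 0 -2 12.728

Derivation:
Executing turtle program step by step:
Start: pos=(-2,0), heading=225, pen down
LT 150: heading 225 -> 15
LT 120: heading 15 -> 135
FD 18: (-2,0) -> (-14.728,12.728) [heading=135, draw]
RT 30: heading 135 -> 105
RT 180: heading 105 -> 285
RT 180: heading 285 -> 105
BK 8: (-14.728,12.728) -> (-12.657,5.001) [heading=105, draw]
RT 12: heading 105 -> 93
LT 30: heading 93 -> 123
RT 90: heading 123 -> 33
Final: pos=(-12.657,5.001), heading=33, 2 segment(s) drawn

Segment endpoints: x in {-14.728, -12.657, -2}, y in {0, 5.001, 12.728}
xmin=-14.728, ymin=0, xmax=-2, ymax=12.728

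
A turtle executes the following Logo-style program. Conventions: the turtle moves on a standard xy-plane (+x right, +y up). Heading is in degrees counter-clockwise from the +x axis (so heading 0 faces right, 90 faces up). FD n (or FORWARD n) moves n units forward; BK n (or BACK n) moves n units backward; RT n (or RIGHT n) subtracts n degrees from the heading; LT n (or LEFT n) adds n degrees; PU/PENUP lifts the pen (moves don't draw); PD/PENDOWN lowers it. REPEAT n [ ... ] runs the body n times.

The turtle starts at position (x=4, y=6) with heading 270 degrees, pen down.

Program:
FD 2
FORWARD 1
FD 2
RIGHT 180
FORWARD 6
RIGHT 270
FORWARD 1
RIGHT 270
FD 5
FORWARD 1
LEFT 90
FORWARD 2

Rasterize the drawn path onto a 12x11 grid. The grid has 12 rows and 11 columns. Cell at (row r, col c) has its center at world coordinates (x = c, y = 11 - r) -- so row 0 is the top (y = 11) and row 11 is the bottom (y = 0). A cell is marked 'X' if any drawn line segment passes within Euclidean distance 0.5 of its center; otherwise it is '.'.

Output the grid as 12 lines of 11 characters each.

Segment 0: (4,6) -> (4,4)
Segment 1: (4,4) -> (4,3)
Segment 2: (4,3) -> (4,1)
Segment 3: (4,1) -> (4,7)
Segment 4: (4,7) -> (3,7)
Segment 5: (3,7) -> (3,2)
Segment 6: (3,2) -> (3,1)
Segment 7: (3,1) -> (5,1)

Answer: ...........
...........
...........
...........
...XX......
...XX......
...XX......
...XX......
...XX......
...XX......
...XXX.....
...........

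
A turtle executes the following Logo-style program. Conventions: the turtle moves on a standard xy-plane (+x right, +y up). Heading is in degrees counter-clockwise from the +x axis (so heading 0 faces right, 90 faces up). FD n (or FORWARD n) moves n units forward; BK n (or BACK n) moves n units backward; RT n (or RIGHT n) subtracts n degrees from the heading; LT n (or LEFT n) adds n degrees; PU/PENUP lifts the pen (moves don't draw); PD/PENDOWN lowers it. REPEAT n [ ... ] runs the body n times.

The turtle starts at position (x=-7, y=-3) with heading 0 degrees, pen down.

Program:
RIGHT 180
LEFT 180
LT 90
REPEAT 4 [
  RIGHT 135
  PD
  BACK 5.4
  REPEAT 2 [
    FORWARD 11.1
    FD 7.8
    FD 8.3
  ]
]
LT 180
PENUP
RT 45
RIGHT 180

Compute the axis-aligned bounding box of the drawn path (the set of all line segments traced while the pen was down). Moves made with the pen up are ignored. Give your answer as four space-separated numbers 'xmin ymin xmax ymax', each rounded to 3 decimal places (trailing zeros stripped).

Answer: -25.17 -52 33.048 2.4

Derivation:
Executing turtle program step by step:
Start: pos=(-7,-3), heading=0, pen down
RT 180: heading 0 -> 180
LT 180: heading 180 -> 0
LT 90: heading 0 -> 90
REPEAT 4 [
  -- iteration 1/4 --
  RT 135: heading 90 -> 315
  PD: pen down
  BK 5.4: (-7,-3) -> (-10.818,0.818) [heading=315, draw]
  REPEAT 2 [
    -- iteration 1/2 --
    FD 11.1: (-10.818,0.818) -> (-2.969,-7.031) [heading=315, draw]
    FD 7.8: (-2.969,-7.031) -> (2.546,-12.546) [heading=315, draw]
    FD 8.3: (2.546,-12.546) -> (8.415,-18.415) [heading=315, draw]
    -- iteration 2/2 --
    FD 11.1: (8.415,-18.415) -> (16.264,-26.264) [heading=315, draw]
    FD 7.8: (16.264,-26.264) -> (21.779,-31.779) [heading=315, draw]
    FD 8.3: (21.779,-31.779) -> (27.648,-37.648) [heading=315, draw]
  ]
  -- iteration 2/4 --
  RT 135: heading 315 -> 180
  PD: pen down
  BK 5.4: (27.648,-37.648) -> (33.048,-37.648) [heading=180, draw]
  REPEAT 2 [
    -- iteration 1/2 --
    FD 11.1: (33.048,-37.648) -> (21.948,-37.648) [heading=180, draw]
    FD 7.8: (21.948,-37.648) -> (14.148,-37.648) [heading=180, draw]
    FD 8.3: (14.148,-37.648) -> (5.848,-37.648) [heading=180, draw]
    -- iteration 2/2 --
    FD 11.1: (5.848,-37.648) -> (-5.252,-37.648) [heading=180, draw]
    FD 7.8: (-5.252,-37.648) -> (-13.052,-37.648) [heading=180, draw]
    FD 8.3: (-13.052,-37.648) -> (-21.352,-37.648) [heading=180, draw]
  ]
  -- iteration 3/4 --
  RT 135: heading 180 -> 45
  PD: pen down
  BK 5.4: (-21.352,-37.648) -> (-25.17,-41.467) [heading=45, draw]
  REPEAT 2 [
    -- iteration 1/2 --
    FD 11.1: (-25.17,-41.467) -> (-17.321,-33.618) [heading=45, draw]
    FD 7.8: (-17.321,-33.618) -> (-11.806,-28.102) [heading=45, draw]
    FD 8.3: (-11.806,-28.102) -> (-5.937,-22.233) [heading=45, draw]
    -- iteration 2/2 --
    FD 11.1: (-5.937,-22.233) -> (1.912,-14.384) [heading=45, draw]
    FD 7.8: (1.912,-14.384) -> (7.427,-8.869) [heading=45, draw]
    FD 8.3: (7.427,-8.869) -> (13.296,-3) [heading=45, draw]
  ]
  -- iteration 4/4 --
  RT 135: heading 45 -> 270
  PD: pen down
  BK 5.4: (13.296,-3) -> (13.296,2.4) [heading=270, draw]
  REPEAT 2 [
    -- iteration 1/2 --
    FD 11.1: (13.296,2.4) -> (13.296,-8.7) [heading=270, draw]
    FD 7.8: (13.296,-8.7) -> (13.296,-16.5) [heading=270, draw]
    FD 8.3: (13.296,-16.5) -> (13.296,-24.8) [heading=270, draw]
    -- iteration 2/2 --
    FD 11.1: (13.296,-24.8) -> (13.296,-35.9) [heading=270, draw]
    FD 7.8: (13.296,-35.9) -> (13.296,-43.7) [heading=270, draw]
    FD 8.3: (13.296,-43.7) -> (13.296,-52) [heading=270, draw]
  ]
]
LT 180: heading 270 -> 90
PU: pen up
RT 45: heading 90 -> 45
RT 180: heading 45 -> 225
Final: pos=(13.296,-52), heading=225, 28 segment(s) drawn

Segment endpoints: x in {-25.17, -21.352, -17.321, -13.052, -11.806, -10.818, -7, -5.937, -5.252, -2.969, 1.912, 2.546, 5.848, 7.427, 8.415, 13.296, 13.296, 13.296, 13.296, 13.296, 13.296, 13.296, 13.296, 14.148, 16.264, 21.779, 21.948, 27.648, 33.048}, y in {-52, -43.7, -41.467, -37.648, -35.9, -33.618, -31.779, -28.102, -26.264, -24.8, -22.233, -18.415, -16.5, -14.384, -12.546, -8.869, -8.7, -7.031, -3, -3, 0.818, 2.4}
xmin=-25.17, ymin=-52, xmax=33.048, ymax=2.4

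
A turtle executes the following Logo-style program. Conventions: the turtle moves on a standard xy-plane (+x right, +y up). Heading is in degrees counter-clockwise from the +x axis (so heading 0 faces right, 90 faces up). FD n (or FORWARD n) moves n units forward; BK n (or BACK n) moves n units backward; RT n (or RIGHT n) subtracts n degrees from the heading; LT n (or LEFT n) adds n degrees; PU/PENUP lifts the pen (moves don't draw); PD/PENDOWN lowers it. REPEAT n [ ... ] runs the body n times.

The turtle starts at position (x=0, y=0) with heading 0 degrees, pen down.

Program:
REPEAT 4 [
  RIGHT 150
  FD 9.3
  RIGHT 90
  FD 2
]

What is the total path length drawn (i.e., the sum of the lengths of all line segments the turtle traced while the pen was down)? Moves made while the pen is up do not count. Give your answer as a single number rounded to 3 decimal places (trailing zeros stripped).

Answer: 45.2

Derivation:
Executing turtle program step by step:
Start: pos=(0,0), heading=0, pen down
REPEAT 4 [
  -- iteration 1/4 --
  RT 150: heading 0 -> 210
  FD 9.3: (0,0) -> (-8.054,-4.65) [heading=210, draw]
  RT 90: heading 210 -> 120
  FD 2: (-8.054,-4.65) -> (-9.054,-2.918) [heading=120, draw]
  -- iteration 2/4 --
  RT 150: heading 120 -> 330
  FD 9.3: (-9.054,-2.918) -> (-1,-7.568) [heading=330, draw]
  RT 90: heading 330 -> 240
  FD 2: (-1,-7.568) -> (-2,-9.3) [heading=240, draw]
  -- iteration 3/4 --
  RT 150: heading 240 -> 90
  FD 9.3: (-2,-9.3) -> (-2,0) [heading=90, draw]
  RT 90: heading 90 -> 0
  FD 2: (-2,0) -> (0,0) [heading=0, draw]
  -- iteration 4/4 --
  RT 150: heading 0 -> 210
  FD 9.3: (0,0) -> (-8.054,-4.65) [heading=210, draw]
  RT 90: heading 210 -> 120
  FD 2: (-8.054,-4.65) -> (-9.054,-2.918) [heading=120, draw]
]
Final: pos=(-9.054,-2.918), heading=120, 8 segment(s) drawn

Segment lengths:
  seg 1: (0,0) -> (-8.054,-4.65), length = 9.3
  seg 2: (-8.054,-4.65) -> (-9.054,-2.918), length = 2
  seg 3: (-9.054,-2.918) -> (-1,-7.568), length = 9.3
  seg 4: (-1,-7.568) -> (-2,-9.3), length = 2
  seg 5: (-2,-9.3) -> (-2,0), length = 9.3
  seg 6: (-2,0) -> (0,0), length = 2
  seg 7: (0,0) -> (-8.054,-4.65), length = 9.3
  seg 8: (-8.054,-4.65) -> (-9.054,-2.918), length = 2
Total = 45.2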